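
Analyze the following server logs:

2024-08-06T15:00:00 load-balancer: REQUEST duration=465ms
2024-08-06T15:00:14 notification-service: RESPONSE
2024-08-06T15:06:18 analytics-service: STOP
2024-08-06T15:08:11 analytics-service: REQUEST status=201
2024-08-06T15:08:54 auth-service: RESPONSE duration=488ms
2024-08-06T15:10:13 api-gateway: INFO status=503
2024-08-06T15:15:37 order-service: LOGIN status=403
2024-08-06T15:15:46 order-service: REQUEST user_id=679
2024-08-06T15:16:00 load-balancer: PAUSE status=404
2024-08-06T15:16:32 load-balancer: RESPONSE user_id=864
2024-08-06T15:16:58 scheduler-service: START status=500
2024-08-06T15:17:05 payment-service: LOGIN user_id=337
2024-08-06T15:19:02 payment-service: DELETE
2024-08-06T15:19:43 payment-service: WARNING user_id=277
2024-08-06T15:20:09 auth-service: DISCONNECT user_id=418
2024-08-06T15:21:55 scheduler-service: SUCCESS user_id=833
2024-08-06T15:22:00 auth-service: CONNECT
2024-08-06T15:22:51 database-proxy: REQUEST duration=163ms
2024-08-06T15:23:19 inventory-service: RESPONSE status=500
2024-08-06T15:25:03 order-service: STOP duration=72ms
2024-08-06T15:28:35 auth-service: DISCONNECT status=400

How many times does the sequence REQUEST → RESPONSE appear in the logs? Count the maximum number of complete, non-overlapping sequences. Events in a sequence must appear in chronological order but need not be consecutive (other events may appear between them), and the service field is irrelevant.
4

To count sequences:

1. Look for pattern: REQUEST → RESPONSE
2. Greedily scan the log in chronological order, matching each sequence element in turn (ignoring service)
3. Each time the full pattern completes, increment the count and restart matching from the next event
4. Complete non-overlapping sequences found: 4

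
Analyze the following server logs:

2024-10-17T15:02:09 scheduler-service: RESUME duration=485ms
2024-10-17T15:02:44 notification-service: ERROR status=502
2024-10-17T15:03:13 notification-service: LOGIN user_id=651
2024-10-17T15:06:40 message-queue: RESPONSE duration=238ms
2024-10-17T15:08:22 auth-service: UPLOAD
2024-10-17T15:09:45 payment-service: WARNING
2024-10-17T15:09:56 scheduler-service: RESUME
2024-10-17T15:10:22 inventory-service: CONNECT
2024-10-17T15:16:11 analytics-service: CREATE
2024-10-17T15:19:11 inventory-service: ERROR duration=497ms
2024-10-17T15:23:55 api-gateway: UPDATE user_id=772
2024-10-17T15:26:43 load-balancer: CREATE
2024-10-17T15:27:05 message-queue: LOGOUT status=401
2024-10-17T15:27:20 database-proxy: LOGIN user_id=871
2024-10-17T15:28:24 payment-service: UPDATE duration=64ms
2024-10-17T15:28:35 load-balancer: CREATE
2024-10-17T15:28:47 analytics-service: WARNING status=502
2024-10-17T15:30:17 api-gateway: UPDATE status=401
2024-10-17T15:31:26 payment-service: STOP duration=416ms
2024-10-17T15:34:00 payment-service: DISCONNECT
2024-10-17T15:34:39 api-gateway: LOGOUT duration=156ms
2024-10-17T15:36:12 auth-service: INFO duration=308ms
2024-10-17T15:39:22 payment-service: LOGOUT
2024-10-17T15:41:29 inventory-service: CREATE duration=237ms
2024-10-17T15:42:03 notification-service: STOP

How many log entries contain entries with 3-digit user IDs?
3

To find matching entries:

1. Pattern to match: entries with 3-digit user IDs
2. Scan each log entry for the pattern
3. Count matches: 3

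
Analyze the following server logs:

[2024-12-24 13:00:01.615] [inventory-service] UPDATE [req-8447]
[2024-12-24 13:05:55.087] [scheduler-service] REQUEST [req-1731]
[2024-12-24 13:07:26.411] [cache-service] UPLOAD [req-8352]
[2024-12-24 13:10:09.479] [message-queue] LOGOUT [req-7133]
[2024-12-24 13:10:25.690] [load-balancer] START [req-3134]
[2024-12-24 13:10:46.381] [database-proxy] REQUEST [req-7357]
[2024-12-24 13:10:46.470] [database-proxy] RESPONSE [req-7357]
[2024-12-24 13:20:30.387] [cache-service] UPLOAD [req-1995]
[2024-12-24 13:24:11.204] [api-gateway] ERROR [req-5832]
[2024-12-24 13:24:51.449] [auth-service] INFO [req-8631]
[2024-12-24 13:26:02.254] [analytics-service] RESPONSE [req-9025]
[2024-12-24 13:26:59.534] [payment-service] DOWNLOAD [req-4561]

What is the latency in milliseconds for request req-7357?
89

To calculate latency:

1. Find REQUEST with id req-7357: 2024-12-24 13:10:46.381
2. Find RESPONSE with id req-7357: 2024-12-24 13:10:46.470
3. Latency: 2024-12-24 13:10:46.470 - 2024-12-24 13:10:46.381 = 89ms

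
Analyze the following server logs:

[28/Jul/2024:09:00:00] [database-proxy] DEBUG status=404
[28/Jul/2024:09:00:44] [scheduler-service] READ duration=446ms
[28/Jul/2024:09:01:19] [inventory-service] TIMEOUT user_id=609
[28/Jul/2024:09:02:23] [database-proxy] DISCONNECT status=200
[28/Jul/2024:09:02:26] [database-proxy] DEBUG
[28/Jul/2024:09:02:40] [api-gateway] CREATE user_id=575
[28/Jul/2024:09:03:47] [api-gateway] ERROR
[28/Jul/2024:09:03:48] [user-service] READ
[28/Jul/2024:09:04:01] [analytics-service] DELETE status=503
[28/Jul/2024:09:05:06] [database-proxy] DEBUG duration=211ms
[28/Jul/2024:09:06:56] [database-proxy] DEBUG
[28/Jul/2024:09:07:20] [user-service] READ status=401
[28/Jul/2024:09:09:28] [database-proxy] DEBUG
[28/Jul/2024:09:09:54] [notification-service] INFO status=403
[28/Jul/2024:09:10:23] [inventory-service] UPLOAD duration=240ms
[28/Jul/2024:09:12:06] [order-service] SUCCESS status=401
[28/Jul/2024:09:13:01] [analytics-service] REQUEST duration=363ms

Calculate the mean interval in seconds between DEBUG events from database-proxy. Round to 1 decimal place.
142.0

To calculate average interval:

1. Find all DEBUG events for database-proxy in order
2. Calculate time gaps between consecutive events
3. Compute mean of gaps: 568 / 4 = 142.0 seconds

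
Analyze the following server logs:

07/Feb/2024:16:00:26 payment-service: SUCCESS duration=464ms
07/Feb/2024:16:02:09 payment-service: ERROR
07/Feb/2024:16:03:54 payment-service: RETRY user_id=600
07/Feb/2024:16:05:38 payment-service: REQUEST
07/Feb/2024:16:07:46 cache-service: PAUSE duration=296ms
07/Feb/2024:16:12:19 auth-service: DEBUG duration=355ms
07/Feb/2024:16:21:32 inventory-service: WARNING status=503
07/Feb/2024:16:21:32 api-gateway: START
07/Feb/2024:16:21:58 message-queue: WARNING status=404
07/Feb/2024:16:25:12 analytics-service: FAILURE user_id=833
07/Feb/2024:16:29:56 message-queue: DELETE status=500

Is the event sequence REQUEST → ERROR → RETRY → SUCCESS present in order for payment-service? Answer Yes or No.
No

To verify sequence order:

1. Find all events in sequence REQUEST → ERROR → RETRY → SUCCESS for payment-service
2. Extract their timestamps
3. Check if timestamps are in ascending order
4. Result: No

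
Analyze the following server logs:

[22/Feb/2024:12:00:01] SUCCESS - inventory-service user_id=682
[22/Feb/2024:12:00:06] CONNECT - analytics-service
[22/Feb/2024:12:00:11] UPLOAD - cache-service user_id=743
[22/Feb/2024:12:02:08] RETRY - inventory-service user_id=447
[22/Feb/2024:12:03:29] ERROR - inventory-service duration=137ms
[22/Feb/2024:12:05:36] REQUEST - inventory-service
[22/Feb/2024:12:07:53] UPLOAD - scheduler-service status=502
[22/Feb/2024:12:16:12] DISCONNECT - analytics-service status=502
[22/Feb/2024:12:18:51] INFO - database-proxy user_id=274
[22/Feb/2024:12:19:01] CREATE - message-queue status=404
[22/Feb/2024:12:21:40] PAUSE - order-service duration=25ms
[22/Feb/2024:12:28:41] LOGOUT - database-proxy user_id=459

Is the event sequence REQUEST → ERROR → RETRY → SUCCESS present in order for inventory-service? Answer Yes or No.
No

To verify sequence order:

1. Find all events in sequence REQUEST → ERROR → RETRY → SUCCESS for inventory-service
2. Extract their timestamps
3. Check if timestamps are in ascending order
4. Result: No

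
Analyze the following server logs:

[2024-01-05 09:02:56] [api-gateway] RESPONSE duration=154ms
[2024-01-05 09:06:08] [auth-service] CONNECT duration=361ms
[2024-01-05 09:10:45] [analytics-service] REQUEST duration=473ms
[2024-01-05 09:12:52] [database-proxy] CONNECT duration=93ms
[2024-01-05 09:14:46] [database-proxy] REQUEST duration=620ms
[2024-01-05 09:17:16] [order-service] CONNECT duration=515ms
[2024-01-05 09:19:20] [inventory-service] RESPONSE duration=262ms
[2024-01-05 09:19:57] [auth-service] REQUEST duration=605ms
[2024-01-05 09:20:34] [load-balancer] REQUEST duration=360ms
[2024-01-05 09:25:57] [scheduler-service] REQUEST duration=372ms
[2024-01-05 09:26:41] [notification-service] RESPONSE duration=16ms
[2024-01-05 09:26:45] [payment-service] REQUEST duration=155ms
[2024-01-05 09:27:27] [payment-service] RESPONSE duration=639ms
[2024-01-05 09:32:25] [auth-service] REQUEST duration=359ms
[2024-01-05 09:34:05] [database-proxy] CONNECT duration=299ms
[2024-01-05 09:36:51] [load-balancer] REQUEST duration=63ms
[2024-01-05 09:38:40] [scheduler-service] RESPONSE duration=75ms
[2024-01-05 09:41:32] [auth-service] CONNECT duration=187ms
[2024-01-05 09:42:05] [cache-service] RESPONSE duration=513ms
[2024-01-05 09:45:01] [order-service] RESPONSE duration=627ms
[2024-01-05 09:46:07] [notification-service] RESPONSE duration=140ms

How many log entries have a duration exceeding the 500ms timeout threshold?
6

To count timeouts:

1. Threshold: 500ms
2. Extract duration from each log entry
3. Count entries where duration > 500
4. Timeout count: 6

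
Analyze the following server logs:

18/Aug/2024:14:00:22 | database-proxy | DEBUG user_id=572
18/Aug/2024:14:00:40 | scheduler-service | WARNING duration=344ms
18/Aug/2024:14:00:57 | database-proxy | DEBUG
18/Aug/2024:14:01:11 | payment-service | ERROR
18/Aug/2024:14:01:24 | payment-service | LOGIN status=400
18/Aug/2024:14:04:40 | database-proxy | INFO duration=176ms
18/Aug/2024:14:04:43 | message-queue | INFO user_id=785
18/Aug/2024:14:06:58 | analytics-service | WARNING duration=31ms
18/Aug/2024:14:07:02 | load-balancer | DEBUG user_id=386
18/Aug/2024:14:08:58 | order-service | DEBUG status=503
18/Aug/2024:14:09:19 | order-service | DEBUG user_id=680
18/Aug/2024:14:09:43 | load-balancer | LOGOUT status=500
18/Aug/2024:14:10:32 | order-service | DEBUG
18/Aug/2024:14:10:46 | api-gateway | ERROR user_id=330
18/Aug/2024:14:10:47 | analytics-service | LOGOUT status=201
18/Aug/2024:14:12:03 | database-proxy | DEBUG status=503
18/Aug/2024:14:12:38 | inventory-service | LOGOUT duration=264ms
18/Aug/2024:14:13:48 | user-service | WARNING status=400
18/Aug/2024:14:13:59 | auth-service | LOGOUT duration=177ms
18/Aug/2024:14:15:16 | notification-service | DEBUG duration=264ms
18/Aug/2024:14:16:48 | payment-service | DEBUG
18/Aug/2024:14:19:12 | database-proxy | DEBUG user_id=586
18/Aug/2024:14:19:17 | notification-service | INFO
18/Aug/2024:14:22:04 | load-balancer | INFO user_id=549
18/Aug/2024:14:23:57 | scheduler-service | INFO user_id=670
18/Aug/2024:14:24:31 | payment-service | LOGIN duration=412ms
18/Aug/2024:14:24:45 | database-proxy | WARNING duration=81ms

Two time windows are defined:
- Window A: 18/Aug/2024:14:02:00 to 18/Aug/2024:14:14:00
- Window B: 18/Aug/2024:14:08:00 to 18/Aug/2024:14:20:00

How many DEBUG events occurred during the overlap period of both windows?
4

To find overlap events:

1. Window A: 18/Aug/2024:14:02:00 to 18/Aug/2024:14:14:00
2. Window B: 18/Aug/2024:14:08:00 to 18/Aug/2024:14:20:00
3. Overlap period: 18/Aug/2024:14:08:00 to 18/Aug/2024:14:14:00
4. Count DEBUG events in overlap: 4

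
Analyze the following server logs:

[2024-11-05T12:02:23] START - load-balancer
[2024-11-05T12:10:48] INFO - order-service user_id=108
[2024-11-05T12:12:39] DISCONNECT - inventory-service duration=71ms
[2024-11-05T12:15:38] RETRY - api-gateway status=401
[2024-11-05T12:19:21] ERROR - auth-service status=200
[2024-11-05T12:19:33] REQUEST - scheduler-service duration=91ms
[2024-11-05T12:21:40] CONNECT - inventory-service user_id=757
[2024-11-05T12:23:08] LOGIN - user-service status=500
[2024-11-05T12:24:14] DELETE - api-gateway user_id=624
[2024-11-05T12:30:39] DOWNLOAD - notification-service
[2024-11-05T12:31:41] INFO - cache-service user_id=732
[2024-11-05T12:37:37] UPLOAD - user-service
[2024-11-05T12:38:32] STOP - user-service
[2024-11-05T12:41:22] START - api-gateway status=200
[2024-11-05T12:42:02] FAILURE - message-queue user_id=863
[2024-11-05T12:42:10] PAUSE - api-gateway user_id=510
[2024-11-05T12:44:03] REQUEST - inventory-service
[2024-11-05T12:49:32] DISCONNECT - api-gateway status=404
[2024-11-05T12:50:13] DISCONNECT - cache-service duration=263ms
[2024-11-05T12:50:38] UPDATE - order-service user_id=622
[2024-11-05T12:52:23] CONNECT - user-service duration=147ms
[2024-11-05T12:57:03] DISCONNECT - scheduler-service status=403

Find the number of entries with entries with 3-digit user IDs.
7

To find matching entries:

1. Pattern to match: entries with 3-digit user IDs
2. Scan each log entry for the pattern
3. Count matches: 7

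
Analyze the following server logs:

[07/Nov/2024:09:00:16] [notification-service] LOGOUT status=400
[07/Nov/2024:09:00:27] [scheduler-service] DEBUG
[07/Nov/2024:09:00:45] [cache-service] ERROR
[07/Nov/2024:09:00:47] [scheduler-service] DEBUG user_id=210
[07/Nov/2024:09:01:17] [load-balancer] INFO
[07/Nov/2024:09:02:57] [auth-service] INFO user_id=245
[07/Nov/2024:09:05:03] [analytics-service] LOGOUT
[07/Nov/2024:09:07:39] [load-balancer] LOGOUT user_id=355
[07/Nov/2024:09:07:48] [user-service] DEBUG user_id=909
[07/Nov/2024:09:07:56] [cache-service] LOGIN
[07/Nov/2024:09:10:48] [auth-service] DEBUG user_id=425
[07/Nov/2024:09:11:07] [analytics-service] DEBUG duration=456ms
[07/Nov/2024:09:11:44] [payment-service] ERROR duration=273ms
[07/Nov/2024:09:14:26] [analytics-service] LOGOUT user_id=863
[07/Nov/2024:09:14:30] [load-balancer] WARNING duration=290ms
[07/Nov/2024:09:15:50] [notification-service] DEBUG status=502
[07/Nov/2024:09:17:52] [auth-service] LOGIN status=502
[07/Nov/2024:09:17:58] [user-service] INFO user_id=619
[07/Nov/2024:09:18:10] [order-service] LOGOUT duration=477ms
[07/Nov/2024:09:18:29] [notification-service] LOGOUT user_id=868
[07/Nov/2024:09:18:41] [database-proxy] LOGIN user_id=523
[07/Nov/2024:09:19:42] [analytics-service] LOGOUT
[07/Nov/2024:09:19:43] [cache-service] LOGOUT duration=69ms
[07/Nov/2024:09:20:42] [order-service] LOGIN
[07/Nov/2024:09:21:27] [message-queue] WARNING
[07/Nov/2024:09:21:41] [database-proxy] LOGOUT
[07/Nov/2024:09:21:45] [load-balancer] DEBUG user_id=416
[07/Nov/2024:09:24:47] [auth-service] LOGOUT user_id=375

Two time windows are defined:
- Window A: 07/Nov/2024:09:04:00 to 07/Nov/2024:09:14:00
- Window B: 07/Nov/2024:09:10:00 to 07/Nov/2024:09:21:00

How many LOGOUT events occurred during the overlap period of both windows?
0

To find overlap events:

1. Window A: 07/Nov/2024:09:04:00 to 07/Nov/2024:09:14:00
2. Window B: 07/Nov/2024:09:10:00 to 07/Nov/2024:09:21:00
3. Overlap period: 07/Nov/2024:09:10:00 to 07/Nov/2024:09:14:00
4. Count LOGOUT events in overlap: 0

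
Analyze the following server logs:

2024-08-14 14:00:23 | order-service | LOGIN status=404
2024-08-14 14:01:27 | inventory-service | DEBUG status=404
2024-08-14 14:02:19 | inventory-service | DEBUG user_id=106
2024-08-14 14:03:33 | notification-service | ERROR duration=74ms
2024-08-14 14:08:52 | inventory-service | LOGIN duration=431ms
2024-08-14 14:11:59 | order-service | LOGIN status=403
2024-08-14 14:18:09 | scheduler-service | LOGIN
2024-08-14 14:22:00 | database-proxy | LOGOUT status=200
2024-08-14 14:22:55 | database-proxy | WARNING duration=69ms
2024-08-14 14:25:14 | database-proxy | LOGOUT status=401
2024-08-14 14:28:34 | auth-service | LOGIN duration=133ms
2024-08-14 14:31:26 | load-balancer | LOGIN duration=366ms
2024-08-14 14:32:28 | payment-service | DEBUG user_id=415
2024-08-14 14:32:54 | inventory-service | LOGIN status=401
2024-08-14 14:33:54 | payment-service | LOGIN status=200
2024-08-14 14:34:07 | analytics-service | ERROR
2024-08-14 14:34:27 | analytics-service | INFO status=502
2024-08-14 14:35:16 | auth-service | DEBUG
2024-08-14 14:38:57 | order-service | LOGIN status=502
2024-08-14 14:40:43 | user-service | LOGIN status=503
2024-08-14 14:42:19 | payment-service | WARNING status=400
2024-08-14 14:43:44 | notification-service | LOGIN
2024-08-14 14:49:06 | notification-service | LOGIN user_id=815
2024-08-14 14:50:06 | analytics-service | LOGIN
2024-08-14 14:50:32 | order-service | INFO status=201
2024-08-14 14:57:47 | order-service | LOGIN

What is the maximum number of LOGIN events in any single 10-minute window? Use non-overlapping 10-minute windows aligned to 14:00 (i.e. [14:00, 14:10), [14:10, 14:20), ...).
4

To find the burst window:

1. Divide the log period into non-overlapping 10-minute windows starting at 14:00
2. Count LOGIN events in each window
3. Find the window with maximum count
4. Maximum events in a window: 4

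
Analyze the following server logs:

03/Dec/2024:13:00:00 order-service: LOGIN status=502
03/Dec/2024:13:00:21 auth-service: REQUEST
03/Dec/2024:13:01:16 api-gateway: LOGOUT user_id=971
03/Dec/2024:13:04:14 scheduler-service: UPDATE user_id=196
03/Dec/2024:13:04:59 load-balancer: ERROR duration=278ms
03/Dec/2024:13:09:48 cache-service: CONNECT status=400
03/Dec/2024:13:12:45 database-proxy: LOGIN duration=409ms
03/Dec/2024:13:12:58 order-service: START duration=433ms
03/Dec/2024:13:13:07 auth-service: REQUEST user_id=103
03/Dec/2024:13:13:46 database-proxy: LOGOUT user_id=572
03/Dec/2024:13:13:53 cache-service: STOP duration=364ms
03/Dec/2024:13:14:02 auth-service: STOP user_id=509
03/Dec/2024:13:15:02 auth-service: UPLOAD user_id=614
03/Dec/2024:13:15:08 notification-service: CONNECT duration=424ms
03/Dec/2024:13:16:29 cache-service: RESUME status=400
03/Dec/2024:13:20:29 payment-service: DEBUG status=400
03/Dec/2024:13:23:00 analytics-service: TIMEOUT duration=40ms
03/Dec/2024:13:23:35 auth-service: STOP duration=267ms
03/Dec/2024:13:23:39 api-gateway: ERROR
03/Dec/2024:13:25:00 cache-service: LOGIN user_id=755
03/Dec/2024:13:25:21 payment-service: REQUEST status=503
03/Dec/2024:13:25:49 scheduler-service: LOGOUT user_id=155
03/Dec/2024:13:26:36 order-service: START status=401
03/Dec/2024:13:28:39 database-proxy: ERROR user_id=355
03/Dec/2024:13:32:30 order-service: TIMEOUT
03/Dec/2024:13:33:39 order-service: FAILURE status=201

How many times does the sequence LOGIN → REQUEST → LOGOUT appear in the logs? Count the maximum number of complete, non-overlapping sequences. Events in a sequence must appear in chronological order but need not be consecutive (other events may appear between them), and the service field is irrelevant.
3

To count sequences:

1. Look for pattern: LOGIN → REQUEST → LOGOUT
2. Greedily scan the log in chronological order, matching each sequence element in turn (ignoring service)
3. Each time the full pattern completes, increment the count and restart matching from the next event
4. Complete non-overlapping sequences found: 3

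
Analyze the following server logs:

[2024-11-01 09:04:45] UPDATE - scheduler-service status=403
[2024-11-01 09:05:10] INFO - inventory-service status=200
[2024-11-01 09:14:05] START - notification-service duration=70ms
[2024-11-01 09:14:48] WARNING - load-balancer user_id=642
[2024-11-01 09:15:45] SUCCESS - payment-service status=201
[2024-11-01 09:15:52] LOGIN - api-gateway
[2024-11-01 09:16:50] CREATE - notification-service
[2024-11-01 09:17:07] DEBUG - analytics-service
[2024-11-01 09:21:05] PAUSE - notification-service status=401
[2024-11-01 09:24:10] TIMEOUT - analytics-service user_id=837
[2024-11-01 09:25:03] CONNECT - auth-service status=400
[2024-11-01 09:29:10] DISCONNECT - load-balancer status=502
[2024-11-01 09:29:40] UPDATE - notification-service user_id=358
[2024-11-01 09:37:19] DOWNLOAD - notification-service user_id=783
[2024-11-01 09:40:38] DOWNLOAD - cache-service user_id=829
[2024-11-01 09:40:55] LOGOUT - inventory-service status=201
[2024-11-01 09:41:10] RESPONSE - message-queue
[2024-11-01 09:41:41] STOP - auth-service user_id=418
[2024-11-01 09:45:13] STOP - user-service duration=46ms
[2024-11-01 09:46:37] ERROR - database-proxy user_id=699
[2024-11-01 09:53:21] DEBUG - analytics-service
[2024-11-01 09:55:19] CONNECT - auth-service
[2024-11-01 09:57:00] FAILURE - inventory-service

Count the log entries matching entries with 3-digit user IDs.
7

To find matching entries:

1. Pattern to match: entries with 3-digit user IDs
2. Scan each log entry for the pattern
3. Count matches: 7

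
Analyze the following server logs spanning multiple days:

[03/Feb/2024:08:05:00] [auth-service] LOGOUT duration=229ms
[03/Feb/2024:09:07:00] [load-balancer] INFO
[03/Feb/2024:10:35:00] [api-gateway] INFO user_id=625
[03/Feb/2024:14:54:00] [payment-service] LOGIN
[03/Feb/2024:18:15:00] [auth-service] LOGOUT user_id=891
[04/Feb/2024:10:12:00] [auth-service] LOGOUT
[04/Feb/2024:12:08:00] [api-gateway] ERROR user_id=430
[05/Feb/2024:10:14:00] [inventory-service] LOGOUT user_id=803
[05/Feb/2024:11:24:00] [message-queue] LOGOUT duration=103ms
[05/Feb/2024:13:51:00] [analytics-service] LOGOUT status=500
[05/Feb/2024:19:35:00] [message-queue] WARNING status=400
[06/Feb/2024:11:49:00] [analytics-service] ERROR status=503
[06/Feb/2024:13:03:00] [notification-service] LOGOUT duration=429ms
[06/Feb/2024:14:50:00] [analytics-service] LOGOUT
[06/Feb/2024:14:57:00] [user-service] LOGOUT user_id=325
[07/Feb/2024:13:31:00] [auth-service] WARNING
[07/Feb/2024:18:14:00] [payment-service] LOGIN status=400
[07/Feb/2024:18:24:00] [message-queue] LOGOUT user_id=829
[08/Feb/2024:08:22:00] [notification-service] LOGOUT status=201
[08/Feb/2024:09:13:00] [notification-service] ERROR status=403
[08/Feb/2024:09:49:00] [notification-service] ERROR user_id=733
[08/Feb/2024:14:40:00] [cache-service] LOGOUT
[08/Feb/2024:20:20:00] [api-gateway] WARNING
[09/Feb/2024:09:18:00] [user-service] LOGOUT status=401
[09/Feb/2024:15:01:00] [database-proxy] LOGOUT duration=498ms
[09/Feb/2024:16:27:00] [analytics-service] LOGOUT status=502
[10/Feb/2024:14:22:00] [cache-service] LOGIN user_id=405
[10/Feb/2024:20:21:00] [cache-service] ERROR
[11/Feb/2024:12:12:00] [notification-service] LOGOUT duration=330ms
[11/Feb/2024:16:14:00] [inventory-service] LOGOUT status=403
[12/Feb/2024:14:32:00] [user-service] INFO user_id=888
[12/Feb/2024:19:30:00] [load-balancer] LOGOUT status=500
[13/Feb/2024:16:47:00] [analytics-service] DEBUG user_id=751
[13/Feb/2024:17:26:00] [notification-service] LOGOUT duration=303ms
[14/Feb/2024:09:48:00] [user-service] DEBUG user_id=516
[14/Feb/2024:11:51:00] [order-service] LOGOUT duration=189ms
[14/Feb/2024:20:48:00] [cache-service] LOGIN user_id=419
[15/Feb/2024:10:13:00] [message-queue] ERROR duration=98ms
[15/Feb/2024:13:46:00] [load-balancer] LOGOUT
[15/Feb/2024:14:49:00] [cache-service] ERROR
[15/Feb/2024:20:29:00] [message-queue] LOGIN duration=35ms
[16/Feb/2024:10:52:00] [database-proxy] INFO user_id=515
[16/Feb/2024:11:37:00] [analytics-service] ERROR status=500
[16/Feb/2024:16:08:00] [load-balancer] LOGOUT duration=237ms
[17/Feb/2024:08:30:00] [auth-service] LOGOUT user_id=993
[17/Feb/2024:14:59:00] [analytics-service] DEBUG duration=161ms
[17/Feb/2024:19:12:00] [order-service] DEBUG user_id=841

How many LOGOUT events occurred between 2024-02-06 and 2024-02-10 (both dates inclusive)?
9

To filter by date range:

1. Date range: 2024-02-06 through 2024-02-10, both dates inclusive
2. Filter for LOGOUT events whose date falls in this range
3. Count matching events: 9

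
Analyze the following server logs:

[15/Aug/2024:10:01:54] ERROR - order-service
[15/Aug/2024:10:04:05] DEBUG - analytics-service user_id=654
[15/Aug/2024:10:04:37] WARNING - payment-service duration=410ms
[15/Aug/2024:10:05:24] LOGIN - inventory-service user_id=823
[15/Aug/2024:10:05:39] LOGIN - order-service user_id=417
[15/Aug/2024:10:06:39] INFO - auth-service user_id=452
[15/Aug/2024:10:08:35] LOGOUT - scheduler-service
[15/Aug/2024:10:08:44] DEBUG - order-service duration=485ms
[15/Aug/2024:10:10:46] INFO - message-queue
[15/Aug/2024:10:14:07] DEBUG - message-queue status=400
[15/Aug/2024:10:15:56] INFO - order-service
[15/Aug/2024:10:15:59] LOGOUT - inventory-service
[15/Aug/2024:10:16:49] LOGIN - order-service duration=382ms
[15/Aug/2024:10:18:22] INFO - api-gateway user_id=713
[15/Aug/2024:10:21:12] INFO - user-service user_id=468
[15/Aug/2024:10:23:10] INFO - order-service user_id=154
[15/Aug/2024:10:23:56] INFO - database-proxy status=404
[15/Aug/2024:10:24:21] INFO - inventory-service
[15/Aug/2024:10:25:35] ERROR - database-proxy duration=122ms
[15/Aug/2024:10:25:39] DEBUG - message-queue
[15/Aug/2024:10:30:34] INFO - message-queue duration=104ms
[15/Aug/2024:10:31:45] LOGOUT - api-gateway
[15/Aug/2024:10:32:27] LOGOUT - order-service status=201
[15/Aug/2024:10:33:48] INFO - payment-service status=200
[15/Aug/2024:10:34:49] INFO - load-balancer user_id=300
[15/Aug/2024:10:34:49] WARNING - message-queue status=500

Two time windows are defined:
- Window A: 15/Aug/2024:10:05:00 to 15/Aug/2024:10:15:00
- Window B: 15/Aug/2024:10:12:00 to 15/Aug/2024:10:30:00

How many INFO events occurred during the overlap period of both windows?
0

To find overlap events:

1. Window A: 15/Aug/2024:10:05:00 to 15/Aug/2024:10:15:00
2. Window B: 15/Aug/2024:10:12:00 to 15/Aug/2024:10:30:00
3. Overlap period: 15/Aug/2024:10:12:00 to 15/Aug/2024:10:15:00
4. Count INFO events in overlap: 0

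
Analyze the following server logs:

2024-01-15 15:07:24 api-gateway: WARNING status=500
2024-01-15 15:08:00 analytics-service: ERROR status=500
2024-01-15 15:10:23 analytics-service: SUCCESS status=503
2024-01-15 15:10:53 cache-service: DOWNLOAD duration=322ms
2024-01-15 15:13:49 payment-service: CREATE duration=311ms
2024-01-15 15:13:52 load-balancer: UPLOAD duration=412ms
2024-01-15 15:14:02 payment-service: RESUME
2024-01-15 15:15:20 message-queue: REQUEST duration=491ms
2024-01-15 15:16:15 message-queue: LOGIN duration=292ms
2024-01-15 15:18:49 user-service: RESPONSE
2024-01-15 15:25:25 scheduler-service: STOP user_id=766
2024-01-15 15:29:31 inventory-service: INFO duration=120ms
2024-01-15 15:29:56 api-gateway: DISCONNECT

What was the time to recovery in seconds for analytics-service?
143

To calculate recovery time:

1. Find ERROR event for analytics-service: 2024-01-15 15:08:00
2. Find next SUCCESS event for analytics-service: 2024-01-15 15:10:23
3. Recovery time: 2024-01-15 15:10:23 - 2024-01-15 15:08:00 = 143 seconds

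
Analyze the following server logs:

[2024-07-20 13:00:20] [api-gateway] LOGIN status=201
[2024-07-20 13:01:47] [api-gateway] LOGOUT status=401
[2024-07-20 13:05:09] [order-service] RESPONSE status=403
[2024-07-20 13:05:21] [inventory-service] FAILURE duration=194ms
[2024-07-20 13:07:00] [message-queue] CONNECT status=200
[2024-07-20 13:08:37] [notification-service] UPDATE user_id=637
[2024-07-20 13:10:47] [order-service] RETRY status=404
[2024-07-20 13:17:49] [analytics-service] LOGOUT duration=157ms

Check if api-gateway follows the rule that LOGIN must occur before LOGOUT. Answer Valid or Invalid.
Valid

To validate ordering:

1. Required order: LOGIN → LOGOUT
2. Rule: LOGIN must occur before LOGOUT
3. Check actual order of events for api-gateway
4. Result: Valid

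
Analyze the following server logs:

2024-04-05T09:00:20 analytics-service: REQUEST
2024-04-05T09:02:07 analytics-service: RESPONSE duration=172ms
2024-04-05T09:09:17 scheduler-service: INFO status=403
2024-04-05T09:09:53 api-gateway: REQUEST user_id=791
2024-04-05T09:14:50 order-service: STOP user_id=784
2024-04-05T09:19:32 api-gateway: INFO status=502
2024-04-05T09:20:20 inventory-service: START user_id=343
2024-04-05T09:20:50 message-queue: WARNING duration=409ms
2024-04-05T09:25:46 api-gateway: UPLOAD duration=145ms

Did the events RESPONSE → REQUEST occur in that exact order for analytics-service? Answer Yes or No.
No

To verify sequence order:

1. Find all events in sequence RESPONSE → REQUEST for analytics-service
2. Extract their timestamps
3. Check if timestamps are in ascending order
4. Result: No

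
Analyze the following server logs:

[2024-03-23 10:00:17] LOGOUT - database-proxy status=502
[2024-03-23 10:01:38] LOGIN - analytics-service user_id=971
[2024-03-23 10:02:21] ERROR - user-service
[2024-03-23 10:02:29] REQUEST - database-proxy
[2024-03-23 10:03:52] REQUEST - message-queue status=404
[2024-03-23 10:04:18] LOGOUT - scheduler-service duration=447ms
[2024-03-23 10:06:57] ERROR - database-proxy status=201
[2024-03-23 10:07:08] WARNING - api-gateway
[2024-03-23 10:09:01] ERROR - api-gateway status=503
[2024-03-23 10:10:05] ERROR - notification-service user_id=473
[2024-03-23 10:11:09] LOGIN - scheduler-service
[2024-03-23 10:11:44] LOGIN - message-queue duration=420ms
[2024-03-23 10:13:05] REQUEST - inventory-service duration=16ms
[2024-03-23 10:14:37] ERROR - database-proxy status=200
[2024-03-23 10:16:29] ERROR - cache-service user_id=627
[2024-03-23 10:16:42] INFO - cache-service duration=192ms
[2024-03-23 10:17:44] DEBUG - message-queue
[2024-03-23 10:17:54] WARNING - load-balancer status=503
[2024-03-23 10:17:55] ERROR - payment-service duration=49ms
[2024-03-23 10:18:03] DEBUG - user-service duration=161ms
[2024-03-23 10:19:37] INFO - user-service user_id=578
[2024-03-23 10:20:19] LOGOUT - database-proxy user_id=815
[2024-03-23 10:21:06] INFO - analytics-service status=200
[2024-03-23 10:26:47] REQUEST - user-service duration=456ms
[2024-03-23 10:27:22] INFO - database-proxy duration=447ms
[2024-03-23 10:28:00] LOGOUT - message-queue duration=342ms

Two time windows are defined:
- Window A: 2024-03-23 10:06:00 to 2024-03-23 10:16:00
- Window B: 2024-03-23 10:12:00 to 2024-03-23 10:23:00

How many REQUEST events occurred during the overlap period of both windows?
1

To find overlap events:

1. Window A: 2024-03-23 10:06:00 to 2024-03-23 10:16:00
2. Window B: 2024-03-23 10:12:00 to 2024-03-23 10:23:00
3. Overlap period: 2024-03-23 10:12:00 to 2024-03-23 10:16:00
4. Count REQUEST events in overlap: 1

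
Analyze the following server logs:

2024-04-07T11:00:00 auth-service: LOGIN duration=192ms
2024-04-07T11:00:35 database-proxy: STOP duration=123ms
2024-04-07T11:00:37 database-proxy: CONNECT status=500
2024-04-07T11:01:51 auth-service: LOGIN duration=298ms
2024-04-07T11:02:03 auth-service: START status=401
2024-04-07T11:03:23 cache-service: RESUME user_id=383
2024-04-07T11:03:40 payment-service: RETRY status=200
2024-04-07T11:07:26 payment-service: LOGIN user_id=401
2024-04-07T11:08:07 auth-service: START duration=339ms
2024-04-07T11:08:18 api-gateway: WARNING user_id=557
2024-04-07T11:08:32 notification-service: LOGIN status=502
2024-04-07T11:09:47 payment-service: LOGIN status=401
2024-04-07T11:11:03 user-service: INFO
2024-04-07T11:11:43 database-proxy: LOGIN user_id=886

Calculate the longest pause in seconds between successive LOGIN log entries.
335

To find the longest gap:

1. Extract all LOGIN events in chronological order
2. Calculate time differences between consecutive events
3. Find the maximum difference
4. Longest gap: 335 seconds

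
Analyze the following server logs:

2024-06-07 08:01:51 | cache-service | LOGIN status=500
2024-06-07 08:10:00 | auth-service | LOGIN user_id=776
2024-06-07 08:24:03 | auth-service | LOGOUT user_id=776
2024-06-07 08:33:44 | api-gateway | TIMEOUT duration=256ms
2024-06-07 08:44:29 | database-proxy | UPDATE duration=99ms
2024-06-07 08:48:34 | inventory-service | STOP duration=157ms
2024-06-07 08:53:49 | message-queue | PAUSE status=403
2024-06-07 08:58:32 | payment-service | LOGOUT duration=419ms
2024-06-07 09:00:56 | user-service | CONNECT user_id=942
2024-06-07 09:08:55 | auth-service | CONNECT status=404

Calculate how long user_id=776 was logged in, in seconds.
843

To calculate session duration:

1. Find LOGIN event for user_id=776: 2024-06-07 08:10:00
2. Find LOGOUT event for user_id=776: 2024-06-07 08:24:03
3. Session duration: 2024-06-07 08:24:03 - 2024-06-07 08:10:00 = 843 seconds (14 minutes)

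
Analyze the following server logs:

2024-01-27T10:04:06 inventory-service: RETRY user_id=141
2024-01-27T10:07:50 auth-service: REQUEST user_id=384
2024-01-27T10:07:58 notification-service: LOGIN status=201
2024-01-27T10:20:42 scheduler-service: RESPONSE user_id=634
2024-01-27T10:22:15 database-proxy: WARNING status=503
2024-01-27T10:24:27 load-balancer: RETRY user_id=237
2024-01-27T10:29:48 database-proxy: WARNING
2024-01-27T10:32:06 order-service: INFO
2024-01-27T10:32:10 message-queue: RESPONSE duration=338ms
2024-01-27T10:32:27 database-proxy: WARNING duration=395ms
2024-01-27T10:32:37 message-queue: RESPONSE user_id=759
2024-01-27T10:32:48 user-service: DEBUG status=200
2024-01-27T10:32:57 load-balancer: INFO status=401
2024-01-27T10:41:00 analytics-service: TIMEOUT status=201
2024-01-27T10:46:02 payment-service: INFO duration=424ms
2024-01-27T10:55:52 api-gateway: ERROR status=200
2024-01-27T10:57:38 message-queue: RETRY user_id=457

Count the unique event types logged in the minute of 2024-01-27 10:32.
4

To count unique event types:

1. Filter events in the minute starting at 2024-01-27 10:32
2. Extract event types from matching entries
3. Count unique types: 4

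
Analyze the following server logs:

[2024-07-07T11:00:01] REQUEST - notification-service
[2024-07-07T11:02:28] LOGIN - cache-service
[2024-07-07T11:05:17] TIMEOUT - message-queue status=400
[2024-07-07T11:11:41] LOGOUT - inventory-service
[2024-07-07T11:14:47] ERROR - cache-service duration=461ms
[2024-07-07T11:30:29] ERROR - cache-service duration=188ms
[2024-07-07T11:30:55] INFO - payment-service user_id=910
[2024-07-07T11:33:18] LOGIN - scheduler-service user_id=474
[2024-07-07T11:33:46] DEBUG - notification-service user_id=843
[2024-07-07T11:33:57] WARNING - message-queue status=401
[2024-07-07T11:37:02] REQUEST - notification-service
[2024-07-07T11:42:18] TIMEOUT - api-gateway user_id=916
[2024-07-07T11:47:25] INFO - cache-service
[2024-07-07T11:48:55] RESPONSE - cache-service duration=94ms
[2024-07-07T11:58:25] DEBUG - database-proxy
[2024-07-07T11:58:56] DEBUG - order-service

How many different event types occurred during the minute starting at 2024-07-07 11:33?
3

To count unique event types:

1. Filter events in the minute starting at 2024-07-07 11:33
2. Extract event types from matching entries
3. Count unique types: 3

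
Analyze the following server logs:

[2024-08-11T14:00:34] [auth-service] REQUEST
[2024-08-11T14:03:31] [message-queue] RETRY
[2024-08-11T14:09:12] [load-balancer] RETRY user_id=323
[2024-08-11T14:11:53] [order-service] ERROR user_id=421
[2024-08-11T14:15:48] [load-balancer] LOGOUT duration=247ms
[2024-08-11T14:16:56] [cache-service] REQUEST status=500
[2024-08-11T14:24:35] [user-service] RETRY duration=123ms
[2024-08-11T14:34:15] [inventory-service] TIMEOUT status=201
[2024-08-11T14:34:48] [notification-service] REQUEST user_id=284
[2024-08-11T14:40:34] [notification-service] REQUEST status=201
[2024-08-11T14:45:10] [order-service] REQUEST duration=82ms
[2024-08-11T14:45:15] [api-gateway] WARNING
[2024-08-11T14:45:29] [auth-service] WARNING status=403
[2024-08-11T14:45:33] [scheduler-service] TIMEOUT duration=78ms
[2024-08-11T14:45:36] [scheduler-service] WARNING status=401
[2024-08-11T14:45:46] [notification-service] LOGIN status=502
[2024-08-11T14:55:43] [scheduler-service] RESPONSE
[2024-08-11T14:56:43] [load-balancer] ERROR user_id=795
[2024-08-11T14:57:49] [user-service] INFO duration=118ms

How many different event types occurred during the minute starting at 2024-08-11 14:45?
4

To count unique event types:

1. Filter events in the minute starting at 2024-08-11 14:45
2. Extract event types from matching entries
3. Count unique types: 4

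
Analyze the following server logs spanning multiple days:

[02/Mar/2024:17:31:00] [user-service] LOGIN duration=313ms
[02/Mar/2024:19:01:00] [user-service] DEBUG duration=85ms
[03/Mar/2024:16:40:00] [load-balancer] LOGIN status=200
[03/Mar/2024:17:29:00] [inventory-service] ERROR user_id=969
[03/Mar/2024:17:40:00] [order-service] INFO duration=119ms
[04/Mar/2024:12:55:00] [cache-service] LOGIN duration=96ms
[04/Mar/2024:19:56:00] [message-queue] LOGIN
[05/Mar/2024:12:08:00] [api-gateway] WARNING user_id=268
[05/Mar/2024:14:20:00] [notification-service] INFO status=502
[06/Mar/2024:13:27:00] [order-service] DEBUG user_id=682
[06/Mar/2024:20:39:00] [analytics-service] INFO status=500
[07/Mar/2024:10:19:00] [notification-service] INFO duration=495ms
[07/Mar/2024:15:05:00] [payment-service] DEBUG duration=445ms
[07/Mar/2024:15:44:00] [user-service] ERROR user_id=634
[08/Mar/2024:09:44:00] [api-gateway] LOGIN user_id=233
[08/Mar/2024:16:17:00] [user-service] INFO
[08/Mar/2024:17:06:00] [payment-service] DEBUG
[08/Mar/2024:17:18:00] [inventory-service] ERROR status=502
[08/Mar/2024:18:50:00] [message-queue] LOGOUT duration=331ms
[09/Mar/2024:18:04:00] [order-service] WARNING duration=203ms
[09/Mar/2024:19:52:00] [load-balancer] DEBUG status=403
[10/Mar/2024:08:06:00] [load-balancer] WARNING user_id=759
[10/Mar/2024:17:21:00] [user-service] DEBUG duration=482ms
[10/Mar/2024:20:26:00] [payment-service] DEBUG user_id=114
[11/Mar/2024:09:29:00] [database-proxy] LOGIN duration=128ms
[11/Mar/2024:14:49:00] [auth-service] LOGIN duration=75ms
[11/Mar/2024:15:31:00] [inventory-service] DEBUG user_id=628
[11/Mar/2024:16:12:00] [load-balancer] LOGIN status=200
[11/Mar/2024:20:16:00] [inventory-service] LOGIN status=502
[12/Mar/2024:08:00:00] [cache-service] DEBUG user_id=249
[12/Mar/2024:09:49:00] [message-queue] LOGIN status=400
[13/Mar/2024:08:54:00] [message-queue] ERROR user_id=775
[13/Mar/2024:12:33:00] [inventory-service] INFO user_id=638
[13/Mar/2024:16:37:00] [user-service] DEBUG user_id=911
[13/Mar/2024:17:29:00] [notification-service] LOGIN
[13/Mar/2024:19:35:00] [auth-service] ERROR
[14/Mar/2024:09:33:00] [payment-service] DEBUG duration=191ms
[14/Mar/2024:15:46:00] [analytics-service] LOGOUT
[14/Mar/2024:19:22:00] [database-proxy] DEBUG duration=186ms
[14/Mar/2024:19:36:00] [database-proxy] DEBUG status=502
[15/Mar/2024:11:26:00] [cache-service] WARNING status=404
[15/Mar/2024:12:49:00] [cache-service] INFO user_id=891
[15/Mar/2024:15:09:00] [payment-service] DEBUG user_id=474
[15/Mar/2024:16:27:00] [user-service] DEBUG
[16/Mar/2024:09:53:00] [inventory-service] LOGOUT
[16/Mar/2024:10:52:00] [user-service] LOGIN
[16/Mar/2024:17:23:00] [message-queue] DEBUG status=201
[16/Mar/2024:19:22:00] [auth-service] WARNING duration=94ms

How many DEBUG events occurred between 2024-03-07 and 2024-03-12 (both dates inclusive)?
7

To filter by date range:

1. Date range: 2024-03-07 through 2024-03-12, both dates inclusive
2. Filter for DEBUG events whose date falls in this range
3. Count matching events: 7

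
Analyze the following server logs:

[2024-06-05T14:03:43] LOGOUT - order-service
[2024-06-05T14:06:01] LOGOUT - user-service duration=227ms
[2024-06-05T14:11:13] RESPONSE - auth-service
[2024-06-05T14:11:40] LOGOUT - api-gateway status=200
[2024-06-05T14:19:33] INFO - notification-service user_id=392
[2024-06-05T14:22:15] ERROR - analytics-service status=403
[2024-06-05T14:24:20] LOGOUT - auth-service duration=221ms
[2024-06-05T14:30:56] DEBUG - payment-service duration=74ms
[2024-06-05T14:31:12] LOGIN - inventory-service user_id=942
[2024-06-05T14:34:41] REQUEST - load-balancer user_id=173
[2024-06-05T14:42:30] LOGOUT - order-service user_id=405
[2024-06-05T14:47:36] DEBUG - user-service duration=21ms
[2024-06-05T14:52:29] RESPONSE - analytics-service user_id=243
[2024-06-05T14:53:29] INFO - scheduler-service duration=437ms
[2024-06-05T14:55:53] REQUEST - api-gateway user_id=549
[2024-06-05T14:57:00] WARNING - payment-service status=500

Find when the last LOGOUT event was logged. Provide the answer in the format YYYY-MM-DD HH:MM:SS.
2024-06-05 14:42:30

To find the last event:

1. Filter for all LOGOUT events
2. Sort by timestamp
3. Select the last one
4. Timestamp: 2024-06-05 14:42:30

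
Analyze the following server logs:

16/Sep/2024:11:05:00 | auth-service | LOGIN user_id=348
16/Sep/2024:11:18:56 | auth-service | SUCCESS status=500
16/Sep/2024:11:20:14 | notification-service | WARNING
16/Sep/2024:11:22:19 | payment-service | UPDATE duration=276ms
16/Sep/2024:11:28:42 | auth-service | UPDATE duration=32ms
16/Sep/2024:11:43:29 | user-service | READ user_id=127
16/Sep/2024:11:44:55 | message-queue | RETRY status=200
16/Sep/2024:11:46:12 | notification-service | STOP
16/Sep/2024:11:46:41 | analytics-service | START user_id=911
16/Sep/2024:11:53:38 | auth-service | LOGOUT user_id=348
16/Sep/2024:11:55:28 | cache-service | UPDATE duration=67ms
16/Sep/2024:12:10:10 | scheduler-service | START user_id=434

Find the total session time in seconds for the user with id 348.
2918

To calculate session duration:

1. Find LOGIN event for user_id=348: 16/Sep/2024:11:05:00
2. Find LOGOUT event for user_id=348: 16/Sep/2024:11:53:38
3. Session duration: 16/Sep/2024:11:53:38 - 16/Sep/2024:11:05:00 = 2918 seconds (48 minutes)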